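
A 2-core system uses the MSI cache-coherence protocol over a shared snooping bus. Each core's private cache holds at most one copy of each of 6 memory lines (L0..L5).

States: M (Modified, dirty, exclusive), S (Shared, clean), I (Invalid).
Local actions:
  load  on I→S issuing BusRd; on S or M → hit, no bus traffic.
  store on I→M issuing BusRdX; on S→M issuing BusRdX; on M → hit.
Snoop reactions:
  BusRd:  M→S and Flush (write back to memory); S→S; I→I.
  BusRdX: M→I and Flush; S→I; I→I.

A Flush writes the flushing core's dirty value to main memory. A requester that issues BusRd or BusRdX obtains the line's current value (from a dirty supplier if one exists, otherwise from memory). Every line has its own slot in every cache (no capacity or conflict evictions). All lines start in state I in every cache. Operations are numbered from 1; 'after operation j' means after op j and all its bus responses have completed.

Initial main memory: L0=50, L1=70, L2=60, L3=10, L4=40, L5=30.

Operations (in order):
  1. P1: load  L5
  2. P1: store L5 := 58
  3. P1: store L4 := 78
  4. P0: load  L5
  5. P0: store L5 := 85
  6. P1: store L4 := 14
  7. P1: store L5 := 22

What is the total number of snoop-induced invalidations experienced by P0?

invalidations = 1

step 1: P1: load  L5  ⟶  IS  (L5)  txn=BusRd  M[L5]=30
step 2: P1: store L5 := 58  ⟶  IM  (L5)  txn=BusRdX  M[L5]=30
step 3: P1: store L4 := 78  ⟶  IM  (L4)  txn=BusRdX  M[L4]=40
step 4: P0: load  L5  ⟶  SS  (L5)  txn=BusRd+Flush  M[L5]=58
step 5: P0: store L5 := 85  ⟶  MI  (L5)  txn=BusRdX  M[L5]=58
step 6: P1: store L4 := 14  ⟶  IM  (L4)  txn=∅  M[L4]=40
step 7: P1: store L5 := 22  ⟶  IM  (L5)  txn=BusRdX+Flush  M[L5]=85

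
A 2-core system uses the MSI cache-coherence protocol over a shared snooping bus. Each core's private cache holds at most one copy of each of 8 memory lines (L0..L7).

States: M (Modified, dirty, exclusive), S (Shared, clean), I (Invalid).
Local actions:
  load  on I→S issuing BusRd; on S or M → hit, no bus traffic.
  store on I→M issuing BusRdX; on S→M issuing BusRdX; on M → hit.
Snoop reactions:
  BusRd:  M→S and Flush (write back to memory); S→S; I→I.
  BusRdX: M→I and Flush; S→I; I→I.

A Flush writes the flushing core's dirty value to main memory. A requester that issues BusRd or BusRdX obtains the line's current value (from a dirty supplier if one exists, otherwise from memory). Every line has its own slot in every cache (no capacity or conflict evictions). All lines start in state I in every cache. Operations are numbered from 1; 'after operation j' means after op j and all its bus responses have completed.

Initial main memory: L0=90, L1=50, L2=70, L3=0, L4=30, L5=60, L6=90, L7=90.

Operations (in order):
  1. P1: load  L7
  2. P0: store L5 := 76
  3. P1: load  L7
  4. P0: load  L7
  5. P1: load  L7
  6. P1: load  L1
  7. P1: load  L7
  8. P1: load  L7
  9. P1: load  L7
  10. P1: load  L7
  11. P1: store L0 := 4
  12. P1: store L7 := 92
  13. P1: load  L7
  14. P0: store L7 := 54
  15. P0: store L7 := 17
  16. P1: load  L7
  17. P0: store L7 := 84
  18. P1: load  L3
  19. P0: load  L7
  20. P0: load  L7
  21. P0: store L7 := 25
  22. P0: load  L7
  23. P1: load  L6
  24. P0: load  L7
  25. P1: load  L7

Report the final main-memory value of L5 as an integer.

memory[L5] = 60

step 1: P1: load  L7  ⟶  IS  (L7)  txn=BusRd  M[L7]=90
step 2: P0: store L5 := 76  ⟶  MI  (L5)  txn=BusRdX  M[L5]=60
step 3: P1: load  L7  ⟶  IS  (L7)  txn=∅  M[L7]=90
step 4: P0: load  L7  ⟶  SS  (L7)  txn=BusRd  M[L7]=90
step 5: P1: load  L7  ⟶  SS  (L7)  txn=∅  M[L7]=90
step 6: P1: load  L1  ⟶  IS  (L1)  txn=BusRd  M[L1]=50
step 7: P1: load  L7  ⟶  SS  (L7)  txn=∅  M[L7]=90
step 8: P1: load  L7  ⟶  SS  (L7)  txn=∅  M[L7]=90
step 9: P1: load  L7  ⟶  SS  (L7)  txn=∅  M[L7]=90
step 10: P1: load  L7  ⟶  SS  (L7)  txn=∅  M[L7]=90
step 11: P1: store L0 := 4  ⟶  IM  (L0)  txn=BusRdX  M[L0]=90
step 12: P1: store L7 := 92  ⟶  IM  (L7)  txn=BusRdX  M[L7]=90
step 13: P1: load  L7  ⟶  IM  (L7)  txn=∅  M[L7]=90
step 14: P0: store L7 := 54  ⟶  MI  (L7)  txn=BusRdX+Flush  M[L7]=92
step 15: P0: store L7 := 17  ⟶  MI  (L7)  txn=∅  M[L7]=92
step 16: P1: load  L7  ⟶  SS  (L7)  txn=BusRd+Flush  M[L7]=17
step 17: P0: store L7 := 84  ⟶  MI  (L7)  txn=BusRdX  M[L7]=17
step 18: P1: load  L3  ⟶  IS  (L3)  txn=BusRd  M[L3]=0
step 19: P0: load  L7  ⟶  MI  (L7)  txn=∅  M[L7]=17
step 20: P0: load  L7  ⟶  MI  (L7)  txn=∅  M[L7]=17
step 21: P0: store L7 := 25  ⟶  MI  (L7)  txn=∅  M[L7]=17
step 22: P0: load  L7  ⟶  MI  (L7)  txn=∅  M[L7]=17
step 23: P1: load  L6  ⟶  IS  (L6)  txn=BusRd  M[L6]=90
step 24: P0: load  L7  ⟶  MI  (L7)  txn=∅  M[L7]=17
step 25: P1: load  L7  ⟶  SS  (L7)  txn=BusRd+Flush  M[L7]=25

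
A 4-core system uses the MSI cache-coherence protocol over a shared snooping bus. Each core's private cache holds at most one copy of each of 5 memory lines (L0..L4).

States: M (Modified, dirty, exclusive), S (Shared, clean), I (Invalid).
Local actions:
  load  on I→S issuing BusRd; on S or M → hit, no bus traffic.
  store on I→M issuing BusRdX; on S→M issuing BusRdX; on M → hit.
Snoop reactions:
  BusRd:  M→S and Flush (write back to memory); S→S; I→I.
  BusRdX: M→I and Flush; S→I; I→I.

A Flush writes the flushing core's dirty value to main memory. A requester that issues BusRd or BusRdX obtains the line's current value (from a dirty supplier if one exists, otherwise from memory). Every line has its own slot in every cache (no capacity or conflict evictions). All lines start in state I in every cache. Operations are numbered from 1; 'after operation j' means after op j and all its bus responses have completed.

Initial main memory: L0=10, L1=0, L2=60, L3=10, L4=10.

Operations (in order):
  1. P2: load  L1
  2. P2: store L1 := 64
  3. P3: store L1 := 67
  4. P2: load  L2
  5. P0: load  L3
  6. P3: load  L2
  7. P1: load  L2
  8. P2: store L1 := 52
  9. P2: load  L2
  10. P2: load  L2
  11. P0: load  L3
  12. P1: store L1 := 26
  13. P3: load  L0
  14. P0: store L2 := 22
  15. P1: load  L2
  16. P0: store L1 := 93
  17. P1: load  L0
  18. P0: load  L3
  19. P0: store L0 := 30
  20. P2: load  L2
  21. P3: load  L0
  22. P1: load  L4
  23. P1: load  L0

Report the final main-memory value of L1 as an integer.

memory[L1] = 26

  op1 P2: load  L1 → I/I/S/I on L1; bus BusRd; mem=0
  op2 P2: store L1 := 64 → I/I/M/I on L1; bus BusRdX; mem=0
  op3 P3: store L1 := 67 → I/I/I/M on L1; bus BusRdX Flush; mem=64
  op4 P2: load  L2 → I/I/S/I on L2; bus BusRd; mem=60
  op5 P0: load  L3 → S/I/I/I on L3; bus BusRd; mem=10
  op6 P3: load  L2 → I/I/S/S on L2; bus BusRd; mem=60
  op7 P1: load  L2 → I/S/S/S on L2; bus BusRd; mem=60
  op8 P2: store L1 := 52 → I/I/M/I on L1; bus BusRdX Flush; mem=67
  op9 P2: load  L2 → I/S/S/S on L2; bus (none); mem=60
  op10 P2: load  L2 → I/S/S/S on L2; bus (none); mem=60
  op11 P0: load  L3 → S/I/I/I on L3; bus (none); mem=10
  op12 P1: store L1 := 26 → I/M/I/I on L1; bus BusRdX Flush; mem=52
  op13 P3: load  L0 → I/I/I/S on L0; bus BusRd; mem=10
  op14 P0: store L2 := 22 → M/I/I/I on L2; bus BusRdX; mem=60
  op15 P1: load  L2 → S/S/I/I on L2; bus BusRd Flush; mem=22
  op16 P0: store L1 := 93 → M/I/I/I on L1; bus BusRdX Flush; mem=26
  op17 P1: load  L0 → I/S/I/S on L0; bus BusRd; mem=10
  op18 P0: load  L3 → S/I/I/I on L3; bus (none); mem=10
  op19 P0: store L0 := 30 → M/I/I/I on L0; bus BusRdX; mem=10
  op20 P2: load  L2 → S/S/S/I on L2; bus BusRd; mem=22
  op21 P3: load  L0 → S/I/I/S on L0; bus BusRd Flush; mem=30
  op22 P1: load  L4 → I/S/I/I on L4; bus BusRd; mem=10
  op23 P1: load  L0 → S/S/I/S on L0; bus BusRd; mem=30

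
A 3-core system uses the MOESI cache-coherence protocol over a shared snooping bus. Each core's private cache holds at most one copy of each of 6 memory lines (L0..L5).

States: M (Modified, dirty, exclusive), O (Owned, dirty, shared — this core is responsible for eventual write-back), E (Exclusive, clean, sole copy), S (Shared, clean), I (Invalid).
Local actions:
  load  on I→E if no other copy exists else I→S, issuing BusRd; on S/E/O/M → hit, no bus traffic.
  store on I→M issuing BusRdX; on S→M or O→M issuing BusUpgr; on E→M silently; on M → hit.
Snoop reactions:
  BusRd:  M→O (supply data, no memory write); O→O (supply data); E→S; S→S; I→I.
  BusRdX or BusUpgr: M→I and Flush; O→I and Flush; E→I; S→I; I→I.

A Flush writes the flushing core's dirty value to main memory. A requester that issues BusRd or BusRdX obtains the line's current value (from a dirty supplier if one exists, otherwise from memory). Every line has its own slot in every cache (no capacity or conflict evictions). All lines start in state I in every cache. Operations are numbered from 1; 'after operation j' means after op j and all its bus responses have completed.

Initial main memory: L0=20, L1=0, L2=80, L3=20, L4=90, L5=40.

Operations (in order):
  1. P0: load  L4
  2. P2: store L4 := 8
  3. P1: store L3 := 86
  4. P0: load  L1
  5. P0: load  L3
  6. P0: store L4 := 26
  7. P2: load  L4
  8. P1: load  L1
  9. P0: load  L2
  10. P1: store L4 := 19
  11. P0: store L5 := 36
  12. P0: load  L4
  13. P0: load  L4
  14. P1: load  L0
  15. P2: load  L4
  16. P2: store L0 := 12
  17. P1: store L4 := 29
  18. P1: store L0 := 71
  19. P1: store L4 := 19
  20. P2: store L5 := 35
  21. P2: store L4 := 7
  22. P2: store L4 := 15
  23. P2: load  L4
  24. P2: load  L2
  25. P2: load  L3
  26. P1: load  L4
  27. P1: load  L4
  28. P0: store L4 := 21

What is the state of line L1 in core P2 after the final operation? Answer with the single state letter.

  op1 P0: load  L4 → E/I/I on L4; bus BusRd; mem=90
  op2 P2: store L4 := 8 → I/I/M on L4; bus BusRdX; mem=90
  op3 P1: store L3 := 86 → I/M/I on L3; bus BusRdX; mem=20
  op4 P0: load  L1 → E/I/I on L1; bus BusRd; mem=0
  op5 P0: load  L3 → S/O/I on L3; bus BusRd; mem=20
  op6 P0: store L4 := 26 → M/I/I on L4; bus BusRdX Flush; mem=8
  op7 P2: load  L4 → O/I/S on L4; bus BusRd; mem=8
  op8 P1: load  L1 → S/S/I on L1; bus BusRd; mem=0
  op9 P0: load  L2 → E/I/I on L2; bus BusRd; mem=80
  op10 P1: store L4 := 19 → I/M/I on L4; bus BusRdX Flush; mem=26
  op11 P0: store L5 := 36 → M/I/I on L5; bus BusRdX; mem=40
  op12 P0: load  L4 → S/O/I on L4; bus BusRd; mem=26
  op13 P0: load  L4 → S/O/I on L4; bus (none); mem=26
  op14 P1: load  L0 → I/E/I on L0; bus BusRd; mem=20
  op15 P2: load  L4 → S/O/S on L4; bus BusRd; mem=26
  op16 P2: store L0 := 12 → I/I/M on L0; bus BusRdX; mem=20
  op17 P1: store L4 := 29 → I/M/I on L4; bus BusUpgr; mem=26
  op18 P1: store L0 := 71 → I/M/I on L0; bus BusRdX Flush; mem=12
  op19 P1: store L4 := 19 → I/M/I on L4; bus (none); mem=26
  op20 P2: store L5 := 35 → I/I/M on L5; bus BusRdX Flush; mem=36
  op21 P2: store L4 := 7 → I/I/M on L4; bus BusRdX Flush; mem=19
  op22 P2: store L4 := 15 → I/I/M on L4; bus (none); mem=19
  op23 P2: load  L4 → I/I/M on L4; bus (none); mem=19
  op24 P2: load  L2 → S/I/S on L2; bus BusRd; mem=80
  op25 P2: load  L3 → S/O/S on L3; bus BusRd; mem=20
  op26 P1: load  L4 → I/S/O on L4; bus BusRd; mem=19
  op27 P1: load  L4 → I/S/O on L4; bus (none); mem=19
  op28 P0: store L4 := 21 → M/I/I on L4; bus BusRdX Flush; mem=15

state = I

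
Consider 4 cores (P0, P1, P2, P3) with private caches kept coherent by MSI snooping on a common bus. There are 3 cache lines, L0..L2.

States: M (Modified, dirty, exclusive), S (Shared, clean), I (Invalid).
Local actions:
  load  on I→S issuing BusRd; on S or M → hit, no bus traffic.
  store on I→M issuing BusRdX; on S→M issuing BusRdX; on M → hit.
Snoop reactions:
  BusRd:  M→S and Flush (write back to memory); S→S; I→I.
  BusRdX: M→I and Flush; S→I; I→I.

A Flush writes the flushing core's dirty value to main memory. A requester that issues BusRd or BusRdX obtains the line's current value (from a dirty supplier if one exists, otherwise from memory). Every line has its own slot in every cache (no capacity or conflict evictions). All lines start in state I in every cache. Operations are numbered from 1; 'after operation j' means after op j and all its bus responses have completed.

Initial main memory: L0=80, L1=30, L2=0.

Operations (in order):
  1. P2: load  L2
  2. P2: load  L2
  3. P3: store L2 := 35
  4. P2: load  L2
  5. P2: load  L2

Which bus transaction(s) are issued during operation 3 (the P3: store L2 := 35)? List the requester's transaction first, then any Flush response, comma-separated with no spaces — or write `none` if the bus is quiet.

bus = BusRdX

[1] P2: load  L2 | P0:I, P1:I, P2:S(0), P3:I | bus: BusRd
[2] P2: load  L2 | P0:I, P1:I, P2:S(0), P3:I | bus: none
[3] P3: store L2 := 35 | P0:I, P1:I, P2:I, P3:M(35) | bus: BusRdX
[4] P2: load  L2 | P0:I, P1:I, P2:S(35), P3:S(35) | bus: BusRd,Flush
[5] P2: load  L2 | P0:I, P1:I, P2:S(35), P3:S(35) | bus: none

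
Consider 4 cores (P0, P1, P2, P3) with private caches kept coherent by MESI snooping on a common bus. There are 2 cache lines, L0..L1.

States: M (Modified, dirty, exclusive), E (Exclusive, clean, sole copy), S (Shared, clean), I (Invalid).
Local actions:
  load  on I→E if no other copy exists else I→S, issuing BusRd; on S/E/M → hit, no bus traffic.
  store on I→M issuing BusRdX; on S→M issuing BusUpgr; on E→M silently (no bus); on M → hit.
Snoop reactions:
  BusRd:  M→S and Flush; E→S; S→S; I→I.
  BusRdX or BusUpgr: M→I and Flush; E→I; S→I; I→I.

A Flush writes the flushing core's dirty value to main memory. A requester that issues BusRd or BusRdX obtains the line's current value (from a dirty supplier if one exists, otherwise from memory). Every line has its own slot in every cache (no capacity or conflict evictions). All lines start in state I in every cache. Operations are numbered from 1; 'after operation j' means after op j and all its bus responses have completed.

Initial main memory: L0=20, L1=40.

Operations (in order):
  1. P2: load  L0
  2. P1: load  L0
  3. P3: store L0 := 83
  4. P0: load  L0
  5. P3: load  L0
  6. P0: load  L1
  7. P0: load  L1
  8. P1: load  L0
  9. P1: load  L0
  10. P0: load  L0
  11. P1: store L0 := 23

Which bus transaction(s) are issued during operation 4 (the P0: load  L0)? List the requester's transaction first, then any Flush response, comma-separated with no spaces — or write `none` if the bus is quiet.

  op1 P2: load  L0 → I/I/E/I on L0; bus BusRd; mem=20
  op2 P1: load  L0 → I/S/S/I on L0; bus BusRd; mem=20
  op3 P3: store L0 := 83 → I/I/I/M on L0; bus BusRdX; mem=20
  op4 P0: load  L0 → S/I/I/S on L0; bus BusRd Flush; mem=83
  op5 P3: load  L0 → S/I/I/S on L0; bus (none); mem=83
  op6 P0: load  L1 → E/I/I/I on L1; bus BusRd; mem=40
  op7 P0: load  L1 → E/I/I/I on L1; bus (none); mem=40
  op8 P1: load  L0 → S/S/I/S on L0; bus BusRd; mem=83
  op9 P1: load  L0 → S/S/I/S on L0; bus (none); mem=83
  op10 P0: load  L0 → S/S/I/S on L0; bus (none); mem=83
  op11 P1: store L0 := 23 → I/M/I/I on L0; bus BusUpgr; mem=83

bus = BusRd,Flush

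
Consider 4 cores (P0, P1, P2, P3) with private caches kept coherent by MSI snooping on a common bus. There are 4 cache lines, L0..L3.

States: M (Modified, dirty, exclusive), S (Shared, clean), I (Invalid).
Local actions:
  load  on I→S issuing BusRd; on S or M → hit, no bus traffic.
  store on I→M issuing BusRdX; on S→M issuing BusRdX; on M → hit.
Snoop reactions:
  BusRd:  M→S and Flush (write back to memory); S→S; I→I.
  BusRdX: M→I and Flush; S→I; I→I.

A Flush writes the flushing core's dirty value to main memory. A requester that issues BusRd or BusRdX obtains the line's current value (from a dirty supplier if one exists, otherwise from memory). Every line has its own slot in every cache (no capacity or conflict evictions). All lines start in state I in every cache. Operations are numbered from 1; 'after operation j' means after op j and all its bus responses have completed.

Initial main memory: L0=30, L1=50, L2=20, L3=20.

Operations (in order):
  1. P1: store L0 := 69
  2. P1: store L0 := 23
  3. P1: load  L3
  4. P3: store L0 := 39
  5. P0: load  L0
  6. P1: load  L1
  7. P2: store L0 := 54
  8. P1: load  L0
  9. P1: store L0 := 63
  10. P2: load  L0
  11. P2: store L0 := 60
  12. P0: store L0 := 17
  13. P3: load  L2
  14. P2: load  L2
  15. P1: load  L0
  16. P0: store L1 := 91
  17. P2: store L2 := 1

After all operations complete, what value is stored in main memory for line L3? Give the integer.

memory[L3] = 20

[1] P1: store L0 := 69 | P0:I, P1:M(69), P2:I, P3:I | bus: BusRdX
[2] P1: store L0 := 23 | P0:I, P1:M(23), P2:I, P3:I | bus: none
[3] P1: load  L3 | P0:I, P1:S(20), P2:I, P3:I | bus: BusRd
[4] P3: store L0 := 39 | P0:I, P1:I, P2:I, P3:M(39) | bus: BusRdX,Flush
[5] P0: load  L0 | P0:S(39), P1:I, P2:I, P3:S(39) | bus: BusRd,Flush
[6] P1: load  L1 | P0:I, P1:S(50), P2:I, P3:I | bus: BusRd
[7] P2: store L0 := 54 | P0:I, P1:I, P2:M(54), P3:I | bus: BusRdX
[8] P1: load  L0 | P0:I, P1:S(54), P2:S(54), P3:I | bus: BusRd,Flush
[9] P1: store L0 := 63 | P0:I, P1:M(63), P2:I, P3:I | bus: BusRdX
[10] P2: load  L0 | P0:I, P1:S(63), P2:S(63), P3:I | bus: BusRd,Flush
[11] P2: store L0 := 60 | P0:I, P1:I, P2:M(60), P3:I | bus: BusRdX
[12] P0: store L0 := 17 | P0:M(17), P1:I, P2:I, P3:I | bus: BusRdX,Flush
[13] P3: load  L2 | P0:I, P1:I, P2:I, P3:S(20) | bus: BusRd
[14] P2: load  L2 | P0:I, P1:I, P2:S(20), P3:S(20) | bus: BusRd
[15] P1: load  L0 | P0:S(17), P1:S(17), P2:I, P3:I | bus: BusRd,Flush
[16] P0: store L1 := 91 | P0:M(91), P1:I, P2:I, P3:I | bus: BusRdX
[17] P2: store L2 := 1 | P0:I, P1:I, P2:M(1), P3:I | bus: BusRdX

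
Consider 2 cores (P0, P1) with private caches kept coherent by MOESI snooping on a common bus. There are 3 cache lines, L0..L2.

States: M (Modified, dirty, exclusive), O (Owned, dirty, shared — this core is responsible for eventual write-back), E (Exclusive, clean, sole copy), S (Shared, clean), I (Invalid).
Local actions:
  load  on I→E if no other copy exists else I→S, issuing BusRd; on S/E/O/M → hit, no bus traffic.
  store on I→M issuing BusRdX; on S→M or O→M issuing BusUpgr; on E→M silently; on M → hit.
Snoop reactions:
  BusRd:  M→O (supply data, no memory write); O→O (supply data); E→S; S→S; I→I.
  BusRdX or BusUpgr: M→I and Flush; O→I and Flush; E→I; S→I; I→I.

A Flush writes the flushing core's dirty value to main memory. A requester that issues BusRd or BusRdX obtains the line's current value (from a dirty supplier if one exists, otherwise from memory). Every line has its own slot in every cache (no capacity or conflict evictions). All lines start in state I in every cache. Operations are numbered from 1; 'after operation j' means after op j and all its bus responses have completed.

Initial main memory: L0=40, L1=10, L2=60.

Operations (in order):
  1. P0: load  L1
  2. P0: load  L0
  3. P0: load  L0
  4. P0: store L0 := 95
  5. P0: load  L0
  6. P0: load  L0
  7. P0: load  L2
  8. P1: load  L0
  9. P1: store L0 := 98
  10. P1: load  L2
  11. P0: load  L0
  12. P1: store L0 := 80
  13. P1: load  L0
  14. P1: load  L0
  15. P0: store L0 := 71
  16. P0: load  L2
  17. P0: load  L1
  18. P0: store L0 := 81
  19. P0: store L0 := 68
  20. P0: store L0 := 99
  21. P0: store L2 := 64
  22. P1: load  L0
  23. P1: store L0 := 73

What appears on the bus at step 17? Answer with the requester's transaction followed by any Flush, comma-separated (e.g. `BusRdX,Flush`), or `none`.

[1] P0: load  L1 | P0:E(10), P1:I | bus: BusRd
[2] P0: load  L0 | P0:E(40), P1:I | bus: BusRd
[3] P0: load  L0 | P0:E(40), P1:I | bus: none
[4] P0: store L0 := 95 | P0:M(95), P1:I | bus: none
[5] P0: load  L0 | P0:M(95), P1:I | bus: none
[6] P0: load  L0 | P0:M(95), P1:I | bus: none
[7] P0: load  L2 | P0:E(60), P1:I | bus: BusRd
[8] P1: load  L0 | P0:O(95), P1:S(95) | bus: BusRd
[9] P1: store L0 := 98 | P0:I, P1:M(98) | bus: BusUpgr,Flush
[10] P1: load  L2 | P0:S(60), P1:S(60) | bus: BusRd
[11] P0: load  L0 | P0:S(98), P1:O(98) | bus: BusRd
[12] P1: store L0 := 80 | P0:I, P1:M(80) | bus: BusUpgr
[13] P1: load  L0 | P0:I, P1:M(80) | bus: none
[14] P1: load  L0 | P0:I, P1:M(80) | bus: none
[15] P0: store L0 := 71 | P0:M(71), P1:I | bus: BusRdX,Flush
[16] P0: load  L2 | P0:S(60), P1:S(60) | bus: none
[17] P0: load  L1 | P0:E(10), P1:I | bus: none
[18] P0: store L0 := 81 | P0:M(81), P1:I | bus: none
[19] P0: store L0 := 68 | P0:M(68), P1:I | bus: none
[20] P0: store L0 := 99 | P0:M(99), P1:I | bus: none
[21] P0: store L2 := 64 | P0:M(64), P1:I | bus: BusUpgr
[22] P1: load  L0 | P0:O(99), P1:S(99) | bus: BusRd
[23] P1: store L0 := 73 | P0:I, P1:M(73) | bus: BusUpgr,Flush

bus = none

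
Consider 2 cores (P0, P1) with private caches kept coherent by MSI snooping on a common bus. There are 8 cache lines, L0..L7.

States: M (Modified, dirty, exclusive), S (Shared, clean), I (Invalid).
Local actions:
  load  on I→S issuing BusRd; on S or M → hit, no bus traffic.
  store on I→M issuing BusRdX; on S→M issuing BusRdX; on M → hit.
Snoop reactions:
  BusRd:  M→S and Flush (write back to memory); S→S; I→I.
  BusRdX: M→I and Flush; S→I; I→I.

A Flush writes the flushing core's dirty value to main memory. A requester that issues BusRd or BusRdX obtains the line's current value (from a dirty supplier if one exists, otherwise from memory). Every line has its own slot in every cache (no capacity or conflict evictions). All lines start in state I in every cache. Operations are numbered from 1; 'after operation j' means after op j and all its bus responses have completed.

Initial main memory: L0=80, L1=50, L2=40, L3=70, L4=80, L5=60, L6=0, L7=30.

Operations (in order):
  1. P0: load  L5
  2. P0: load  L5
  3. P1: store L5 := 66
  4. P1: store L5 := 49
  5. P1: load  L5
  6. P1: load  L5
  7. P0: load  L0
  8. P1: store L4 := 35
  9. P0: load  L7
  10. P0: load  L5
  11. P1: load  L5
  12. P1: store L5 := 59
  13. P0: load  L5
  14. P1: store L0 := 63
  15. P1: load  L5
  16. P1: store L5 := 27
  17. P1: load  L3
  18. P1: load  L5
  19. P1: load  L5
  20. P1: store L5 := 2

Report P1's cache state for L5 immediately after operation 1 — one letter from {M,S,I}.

state = I

step 1: P0: load  L5  ⟶  SI  (L5)  txn=BusRd  M[L5]=60
step 2: P0: load  L5  ⟶  SI  (L5)  txn=∅  M[L5]=60
step 3: P1: store L5 := 66  ⟶  IM  (L5)  txn=BusRdX  M[L5]=60
step 4: P1: store L5 := 49  ⟶  IM  (L5)  txn=∅  M[L5]=60
step 5: P1: load  L5  ⟶  IM  (L5)  txn=∅  M[L5]=60
step 6: P1: load  L5  ⟶  IM  (L5)  txn=∅  M[L5]=60
step 7: P0: load  L0  ⟶  SI  (L0)  txn=BusRd  M[L0]=80
step 8: P1: store L4 := 35  ⟶  IM  (L4)  txn=BusRdX  M[L4]=80
step 9: P0: load  L7  ⟶  SI  (L7)  txn=BusRd  M[L7]=30
step 10: P0: load  L5  ⟶  SS  (L5)  txn=BusRd+Flush  M[L5]=49
step 11: P1: load  L5  ⟶  SS  (L5)  txn=∅  M[L5]=49
step 12: P1: store L5 := 59  ⟶  IM  (L5)  txn=BusRdX  M[L5]=49
step 13: P0: load  L5  ⟶  SS  (L5)  txn=BusRd+Flush  M[L5]=59
step 14: P1: store L0 := 63  ⟶  IM  (L0)  txn=BusRdX  M[L0]=80
step 15: P1: load  L5  ⟶  SS  (L5)  txn=∅  M[L5]=59
step 16: P1: store L5 := 27  ⟶  IM  (L5)  txn=BusRdX  M[L5]=59
step 17: P1: load  L3  ⟶  IS  (L3)  txn=BusRd  M[L3]=70
step 18: P1: load  L5  ⟶  IM  (L5)  txn=∅  M[L5]=59
step 19: P1: load  L5  ⟶  IM  (L5)  txn=∅  M[L5]=59
step 20: P1: store L5 := 2  ⟶  IM  (L5)  txn=∅  M[L5]=59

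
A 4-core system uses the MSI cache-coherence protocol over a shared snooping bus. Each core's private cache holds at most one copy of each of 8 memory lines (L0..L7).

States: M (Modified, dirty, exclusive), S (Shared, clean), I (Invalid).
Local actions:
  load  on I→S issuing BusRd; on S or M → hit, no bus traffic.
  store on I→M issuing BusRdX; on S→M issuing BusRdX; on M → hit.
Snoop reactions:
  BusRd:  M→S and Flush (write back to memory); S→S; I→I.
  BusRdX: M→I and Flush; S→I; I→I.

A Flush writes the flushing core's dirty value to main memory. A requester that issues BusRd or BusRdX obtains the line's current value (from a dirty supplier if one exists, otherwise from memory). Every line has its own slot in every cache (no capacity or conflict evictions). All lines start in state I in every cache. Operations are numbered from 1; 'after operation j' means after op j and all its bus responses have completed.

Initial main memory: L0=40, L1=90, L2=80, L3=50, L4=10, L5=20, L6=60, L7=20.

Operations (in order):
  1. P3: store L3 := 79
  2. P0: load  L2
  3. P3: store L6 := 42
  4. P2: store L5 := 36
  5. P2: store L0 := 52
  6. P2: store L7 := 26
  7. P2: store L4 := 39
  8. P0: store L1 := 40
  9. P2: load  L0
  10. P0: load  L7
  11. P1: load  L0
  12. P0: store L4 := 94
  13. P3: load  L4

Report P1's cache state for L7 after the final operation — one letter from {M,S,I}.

state = I

1. P3: store L3 := 79  bus=[BusRdX]  L3: P0=I P1=I P2=I P3=M  mem[L3]=50
2. P0: load  L2  bus=[BusRd]  L2: P0=S P1=I P2=I P3=I  mem[L2]=80
3. P3: store L6 := 42  bus=[BusRdX]  L6: P0=I P1=I P2=I P3=M  mem[L6]=60
4. P2: store L5 := 36  bus=[BusRdX]  L5: P0=I P1=I P2=M P3=I  mem[L5]=20
5. P2: store L0 := 52  bus=[BusRdX]  L0: P0=I P1=I P2=M P3=I  mem[L0]=40
6. P2: store L7 := 26  bus=[BusRdX]  L7: P0=I P1=I P2=M P3=I  mem[L7]=20
7. P2: store L4 := 39  bus=[BusRdX]  L4: P0=I P1=I P2=M P3=I  mem[L4]=10
8. P0: store L1 := 40  bus=[BusRdX]  L1: P0=M P1=I P2=I P3=I  mem[L1]=90
9. P2: load  L0  bus=[-]  L0: P0=I P1=I P2=M P3=I  mem[L0]=40
10. P0: load  L7  bus=[BusRd,Flush]  L7: P0=S P1=I P2=S P3=I  mem[L7]=26
11. P1: load  L0  bus=[BusRd,Flush]  L0: P0=I P1=S P2=S P3=I  mem[L0]=52
12. P0: store L4 := 94  bus=[BusRdX,Flush]  L4: P0=M P1=I P2=I P3=I  mem[L4]=39
13. P3: load  L4  bus=[BusRd,Flush]  L4: P0=S P1=I P2=I P3=S  mem[L4]=94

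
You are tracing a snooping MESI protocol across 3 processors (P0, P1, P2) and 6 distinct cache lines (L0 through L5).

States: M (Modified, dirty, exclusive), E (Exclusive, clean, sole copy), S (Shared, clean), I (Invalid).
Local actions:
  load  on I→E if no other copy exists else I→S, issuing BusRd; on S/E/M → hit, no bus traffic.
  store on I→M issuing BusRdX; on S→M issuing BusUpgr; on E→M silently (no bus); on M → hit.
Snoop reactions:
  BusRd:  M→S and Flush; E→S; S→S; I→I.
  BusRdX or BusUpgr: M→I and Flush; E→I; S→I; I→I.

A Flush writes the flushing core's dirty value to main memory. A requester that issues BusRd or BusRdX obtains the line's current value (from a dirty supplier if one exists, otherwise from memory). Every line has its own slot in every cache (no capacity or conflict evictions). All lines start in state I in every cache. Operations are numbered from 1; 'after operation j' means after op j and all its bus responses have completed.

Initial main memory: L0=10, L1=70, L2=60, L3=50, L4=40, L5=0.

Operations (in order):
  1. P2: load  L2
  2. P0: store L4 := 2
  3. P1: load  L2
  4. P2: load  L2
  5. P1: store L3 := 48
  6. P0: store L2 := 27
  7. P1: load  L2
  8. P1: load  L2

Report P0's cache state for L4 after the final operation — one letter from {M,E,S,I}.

state = M

step 1: P2: load  L2  ⟶  IIE  (L2)  txn=BusRd  M[L2]=60
step 2: P0: store L4 := 2  ⟶  MII  (L4)  txn=BusRdX  M[L4]=40
step 3: P1: load  L2  ⟶  ISS  (L2)  txn=BusRd  M[L2]=60
step 4: P2: load  L2  ⟶  ISS  (L2)  txn=∅  M[L2]=60
step 5: P1: store L3 := 48  ⟶  IMI  (L3)  txn=BusRdX  M[L3]=50
step 6: P0: store L2 := 27  ⟶  MII  (L2)  txn=BusRdX  M[L2]=60
step 7: P1: load  L2  ⟶  SSI  (L2)  txn=BusRd+Flush  M[L2]=27
step 8: P1: load  L2  ⟶  SSI  (L2)  txn=∅  M[L2]=27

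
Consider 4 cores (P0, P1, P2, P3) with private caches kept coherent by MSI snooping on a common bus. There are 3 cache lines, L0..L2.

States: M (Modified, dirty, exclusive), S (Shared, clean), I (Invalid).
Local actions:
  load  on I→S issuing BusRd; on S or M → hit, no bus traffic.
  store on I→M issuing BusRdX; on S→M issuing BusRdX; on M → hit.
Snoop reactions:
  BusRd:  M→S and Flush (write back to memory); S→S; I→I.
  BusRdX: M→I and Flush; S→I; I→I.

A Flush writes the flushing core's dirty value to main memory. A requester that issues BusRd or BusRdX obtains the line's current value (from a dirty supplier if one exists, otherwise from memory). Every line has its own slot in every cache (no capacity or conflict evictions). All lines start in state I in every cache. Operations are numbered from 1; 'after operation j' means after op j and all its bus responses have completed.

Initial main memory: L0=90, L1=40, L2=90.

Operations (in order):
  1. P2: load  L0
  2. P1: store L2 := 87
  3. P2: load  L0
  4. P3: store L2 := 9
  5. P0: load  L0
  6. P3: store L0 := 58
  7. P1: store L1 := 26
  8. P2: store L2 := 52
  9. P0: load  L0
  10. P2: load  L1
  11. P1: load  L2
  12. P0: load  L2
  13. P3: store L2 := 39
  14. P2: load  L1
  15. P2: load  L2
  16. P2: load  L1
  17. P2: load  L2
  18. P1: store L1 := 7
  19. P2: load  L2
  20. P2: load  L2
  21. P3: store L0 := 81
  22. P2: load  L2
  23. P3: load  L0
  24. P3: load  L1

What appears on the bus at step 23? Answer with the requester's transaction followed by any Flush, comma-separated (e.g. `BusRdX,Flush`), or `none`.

bus = none

step 1: P2: load  L0  ⟶  IISI  (L0)  txn=BusRd  M[L0]=90
step 2: P1: store L2 := 87  ⟶  IMII  (L2)  txn=BusRdX  M[L2]=90
step 3: P2: load  L0  ⟶  IISI  (L0)  txn=∅  M[L0]=90
step 4: P3: store L2 := 9  ⟶  IIIM  (L2)  txn=BusRdX+Flush  M[L2]=87
step 5: P0: load  L0  ⟶  SISI  (L0)  txn=BusRd  M[L0]=90
step 6: P3: store L0 := 58  ⟶  IIIM  (L0)  txn=BusRdX  M[L0]=90
step 7: P1: store L1 := 26  ⟶  IMII  (L1)  txn=BusRdX  M[L1]=40
step 8: P2: store L2 := 52  ⟶  IIMI  (L2)  txn=BusRdX+Flush  M[L2]=9
step 9: P0: load  L0  ⟶  SIIS  (L0)  txn=BusRd+Flush  M[L0]=58
step 10: P2: load  L1  ⟶  ISSI  (L1)  txn=BusRd+Flush  M[L1]=26
step 11: P1: load  L2  ⟶  ISSI  (L2)  txn=BusRd+Flush  M[L2]=52
step 12: P0: load  L2  ⟶  SSSI  (L2)  txn=BusRd  M[L2]=52
step 13: P3: store L2 := 39  ⟶  IIIM  (L2)  txn=BusRdX  M[L2]=52
step 14: P2: load  L1  ⟶  ISSI  (L1)  txn=∅  M[L1]=26
step 15: P2: load  L2  ⟶  IISS  (L2)  txn=BusRd+Flush  M[L2]=39
step 16: P2: load  L1  ⟶  ISSI  (L1)  txn=∅  M[L1]=26
step 17: P2: load  L2  ⟶  IISS  (L2)  txn=∅  M[L2]=39
step 18: P1: store L1 := 7  ⟶  IMII  (L1)  txn=BusRdX  M[L1]=26
step 19: P2: load  L2  ⟶  IISS  (L2)  txn=∅  M[L2]=39
step 20: P2: load  L2  ⟶  IISS  (L2)  txn=∅  M[L2]=39
step 21: P3: store L0 := 81  ⟶  IIIM  (L0)  txn=BusRdX  M[L0]=58
step 22: P2: load  L2  ⟶  IISS  (L2)  txn=∅  M[L2]=39
step 23: P3: load  L0  ⟶  IIIM  (L0)  txn=∅  M[L0]=58
step 24: P3: load  L1  ⟶  ISIS  (L1)  txn=BusRd+Flush  M[L1]=7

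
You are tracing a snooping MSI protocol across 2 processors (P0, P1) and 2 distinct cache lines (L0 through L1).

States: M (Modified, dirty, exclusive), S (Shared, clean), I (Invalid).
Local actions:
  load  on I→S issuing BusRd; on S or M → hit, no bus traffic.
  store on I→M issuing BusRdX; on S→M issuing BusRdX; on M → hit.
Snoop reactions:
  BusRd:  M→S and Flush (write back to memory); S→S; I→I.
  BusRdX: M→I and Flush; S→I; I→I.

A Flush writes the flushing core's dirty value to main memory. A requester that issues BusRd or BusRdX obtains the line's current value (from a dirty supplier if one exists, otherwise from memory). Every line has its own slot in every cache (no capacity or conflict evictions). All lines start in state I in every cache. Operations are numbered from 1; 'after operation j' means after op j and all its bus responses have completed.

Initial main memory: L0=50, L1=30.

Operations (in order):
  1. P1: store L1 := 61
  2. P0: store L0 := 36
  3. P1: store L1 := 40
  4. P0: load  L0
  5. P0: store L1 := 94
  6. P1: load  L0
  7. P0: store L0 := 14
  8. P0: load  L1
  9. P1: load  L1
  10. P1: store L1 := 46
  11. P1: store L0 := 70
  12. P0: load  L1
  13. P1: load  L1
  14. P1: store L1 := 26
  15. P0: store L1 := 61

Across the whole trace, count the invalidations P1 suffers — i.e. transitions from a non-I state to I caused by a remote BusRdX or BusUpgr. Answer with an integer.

[1] P1: store L1 := 61 | P0:I, P1:M(61) | bus: BusRdX
[2] P0: store L0 := 36 | P0:M(36), P1:I | bus: BusRdX
[3] P1: store L1 := 40 | P0:I, P1:M(40) | bus: none
[4] P0: load  L0 | P0:M(36), P1:I | bus: none
[5] P0: store L1 := 94 | P0:M(94), P1:I | bus: BusRdX,Flush
[6] P1: load  L0 | P0:S(36), P1:S(36) | bus: BusRd,Flush
[7] P0: store L0 := 14 | P0:M(14), P1:I | bus: BusRdX
[8] P0: load  L1 | P0:M(94), P1:I | bus: none
[9] P1: load  L1 | P0:S(94), P1:S(94) | bus: BusRd,Flush
[10] P1: store L1 := 46 | P0:I, P1:M(46) | bus: BusRdX
[11] P1: store L0 := 70 | P0:I, P1:M(70) | bus: BusRdX,Flush
[12] P0: load  L1 | P0:S(46), P1:S(46) | bus: BusRd,Flush
[13] P1: load  L1 | P0:S(46), P1:S(46) | bus: none
[14] P1: store L1 := 26 | P0:I, P1:M(26) | bus: BusRdX
[15] P0: store L1 := 61 | P0:M(61), P1:I | bus: BusRdX,Flush

invalidations = 3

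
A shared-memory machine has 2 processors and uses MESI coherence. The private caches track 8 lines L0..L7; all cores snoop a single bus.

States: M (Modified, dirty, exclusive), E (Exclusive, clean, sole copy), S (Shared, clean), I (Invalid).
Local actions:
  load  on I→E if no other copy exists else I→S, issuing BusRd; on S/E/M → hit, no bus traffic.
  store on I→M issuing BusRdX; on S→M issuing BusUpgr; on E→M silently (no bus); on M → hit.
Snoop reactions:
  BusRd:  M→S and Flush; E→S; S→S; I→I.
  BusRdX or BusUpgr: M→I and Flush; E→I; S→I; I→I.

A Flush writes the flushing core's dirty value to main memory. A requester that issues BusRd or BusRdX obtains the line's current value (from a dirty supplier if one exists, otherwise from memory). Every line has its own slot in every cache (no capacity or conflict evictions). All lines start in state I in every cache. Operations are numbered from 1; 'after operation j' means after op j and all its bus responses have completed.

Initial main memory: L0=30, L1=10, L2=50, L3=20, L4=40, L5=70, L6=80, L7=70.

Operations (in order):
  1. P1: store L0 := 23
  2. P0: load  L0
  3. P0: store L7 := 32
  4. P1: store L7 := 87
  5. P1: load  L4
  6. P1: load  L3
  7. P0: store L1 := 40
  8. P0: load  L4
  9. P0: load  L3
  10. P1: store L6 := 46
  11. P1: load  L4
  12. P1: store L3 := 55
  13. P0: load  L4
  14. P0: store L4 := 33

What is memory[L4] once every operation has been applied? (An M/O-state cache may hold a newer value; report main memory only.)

memory[L4] = 40

1. P1: store L0 := 23  bus=[BusRdX]  L0: P0=I P1=M  mem[L0]=30
2. P0: load  L0  bus=[BusRd,Flush]  L0: P0=S P1=S  mem[L0]=23
3. P0: store L7 := 32  bus=[BusRdX]  L7: P0=M P1=I  mem[L7]=70
4. P1: store L7 := 87  bus=[BusRdX,Flush]  L7: P0=I P1=M  mem[L7]=32
5. P1: load  L4  bus=[BusRd]  L4: P0=I P1=E  mem[L4]=40
6. P1: load  L3  bus=[BusRd]  L3: P0=I P1=E  mem[L3]=20
7. P0: store L1 := 40  bus=[BusRdX]  L1: P0=M P1=I  mem[L1]=10
8. P0: load  L4  bus=[BusRd]  L4: P0=S P1=S  mem[L4]=40
9. P0: load  L3  bus=[BusRd]  L3: P0=S P1=S  mem[L3]=20
10. P1: store L6 := 46  bus=[BusRdX]  L6: P0=I P1=M  mem[L6]=80
11. P1: load  L4  bus=[-]  L4: P0=S P1=S  mem[L4]=40
12. P1: store L3 := 55  bus=[BusUpgr]  L3: P0=I P1=M  mem[L3]=20
13. P0: load  L4  bus=[-]  L4: P0=S P1=S  mem[L4]=40
14. P0: store L4 := 33  bus=[BusUpgr]  L4: P0=M P1=I  mem[L4]=40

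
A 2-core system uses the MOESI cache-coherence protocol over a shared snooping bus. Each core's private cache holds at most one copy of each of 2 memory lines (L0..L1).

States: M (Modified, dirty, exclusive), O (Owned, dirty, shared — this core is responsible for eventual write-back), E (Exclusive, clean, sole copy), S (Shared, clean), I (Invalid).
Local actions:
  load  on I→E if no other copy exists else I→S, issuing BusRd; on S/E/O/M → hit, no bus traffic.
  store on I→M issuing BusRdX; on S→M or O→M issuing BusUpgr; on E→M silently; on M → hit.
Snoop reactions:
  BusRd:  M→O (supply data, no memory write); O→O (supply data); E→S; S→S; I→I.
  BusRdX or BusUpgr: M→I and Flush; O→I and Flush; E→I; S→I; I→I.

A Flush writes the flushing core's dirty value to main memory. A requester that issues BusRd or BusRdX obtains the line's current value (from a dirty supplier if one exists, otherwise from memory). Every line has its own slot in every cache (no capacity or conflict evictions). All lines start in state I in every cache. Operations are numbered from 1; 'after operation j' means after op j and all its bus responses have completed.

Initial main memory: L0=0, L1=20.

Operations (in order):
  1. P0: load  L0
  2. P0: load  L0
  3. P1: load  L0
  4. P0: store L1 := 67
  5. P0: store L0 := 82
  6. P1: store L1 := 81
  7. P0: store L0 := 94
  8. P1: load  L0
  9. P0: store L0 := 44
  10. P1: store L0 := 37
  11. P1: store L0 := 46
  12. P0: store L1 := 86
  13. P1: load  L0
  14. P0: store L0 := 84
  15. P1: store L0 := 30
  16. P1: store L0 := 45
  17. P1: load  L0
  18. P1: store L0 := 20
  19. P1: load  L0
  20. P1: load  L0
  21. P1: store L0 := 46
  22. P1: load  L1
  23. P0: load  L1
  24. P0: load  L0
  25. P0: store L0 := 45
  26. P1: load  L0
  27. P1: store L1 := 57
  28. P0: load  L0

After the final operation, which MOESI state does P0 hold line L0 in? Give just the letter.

step 1: P0: load  L0  ⟶  EI  (L0)  txn=BusRd  M[L0]=0
step 2: P0: load  L0  ⟶  EI  (L0)  txn=∅  M[L0]=0
step 3: P1: load  L0  ⟶  SS  (L0)  txn=BusRd  M[L0]=0
step 4: P0: store L1 := 67  ⟶  MI  (L1)  txn=BusRdX  M[L1]=20
step 5: P0: store L0 := 82  ⟶  MI  (L0)  txn=BusUpgr  M[L0]=0
step 6: P1: store L1 := 81  ⟶  IM  (L1)  txn=BusRdX+Flush  M[L1]=67
step 7: P0: store L0 := 94  ⟶  MI  (L0)  txn=∅  M[L0]=0
step 8: P1: load  L0  ⟶  OS  (L0)  txn=BusRd  M[L0]=0
step 9: P0: store L0 := 44  ⟶  MI  (L0)  txn=BusUpgr  M[L0]=0
step 10: P1: store L0 := 37  ⟶  IM  (L0)  txn=BusRdX+Flush  M[L0]=44
step 11: P1: store L0 := 46  ⟶  IM  (L0)  txn=∅  M[L0]=44
step 12: P0: store L1 := 86  ⟶  MI  (L1)  txn=BusRdX+Flush  M[L1]=81
step 13: P1: load  L0  ⟶  IM  (L0)  txn=∅  M[L0]=44
step 14: P0: store L0 := 84  ⟶  MI  (L0)  txn=BusRdX+Flush  M[L0]=46
step 15: P1: store L0 := 30  ⟶  IM  (L0)  txn=BusRdX+Flush  M[L0]=84
step 16: P1: store L0 := 45  ⟶  IM  (L0)  txn=∅  M[L0]=84
step 17: P1: load  L0  ⟶  IM  (L0)  txn=∅  M[L0]=84
step 18: P1: store L0 := 20  ⟶  IM  (L0)  txn=∅  M[L0]=84
step 19: P1: load  L0  ⟶  IM  (L0)  txn=∅  M[L0]=84
step 20: P1: load  L0  ⟶  IM  (L0)  txn=∅  M[L0]=84
step 21: P1: store L0 := 46  ⟶  IM  (L0)  txn=∅  M[L0]=84
step 22: P1: load  L1  ⟶  OS  (L1)  txn=BusRd  M[L1]=81
step 23: P0: load  L1  ⟶  OS  (L1)  txn=∅  M[L1]=81
step 24: P0: load  L0  ⟶  SO  (L0)  txn=BusRd  M[L0]=84
step 25: P0: store L0 := 45  ⟶  MI  (L0)  txn=BusUpgr+Flush  M[L0]=46
step 26: P1: load  L0  ⟶  OS  (L0)  txn=BusRd  M[L0]=46
step 27: P1: store L1 := 57  ⟶  IM  (L1)  txn=BusUpgr+Flush  M[L1]=86
step 28: P0: load  L0  ⟶  OS  (L0)  txn=∅  M[L0]=46

state = O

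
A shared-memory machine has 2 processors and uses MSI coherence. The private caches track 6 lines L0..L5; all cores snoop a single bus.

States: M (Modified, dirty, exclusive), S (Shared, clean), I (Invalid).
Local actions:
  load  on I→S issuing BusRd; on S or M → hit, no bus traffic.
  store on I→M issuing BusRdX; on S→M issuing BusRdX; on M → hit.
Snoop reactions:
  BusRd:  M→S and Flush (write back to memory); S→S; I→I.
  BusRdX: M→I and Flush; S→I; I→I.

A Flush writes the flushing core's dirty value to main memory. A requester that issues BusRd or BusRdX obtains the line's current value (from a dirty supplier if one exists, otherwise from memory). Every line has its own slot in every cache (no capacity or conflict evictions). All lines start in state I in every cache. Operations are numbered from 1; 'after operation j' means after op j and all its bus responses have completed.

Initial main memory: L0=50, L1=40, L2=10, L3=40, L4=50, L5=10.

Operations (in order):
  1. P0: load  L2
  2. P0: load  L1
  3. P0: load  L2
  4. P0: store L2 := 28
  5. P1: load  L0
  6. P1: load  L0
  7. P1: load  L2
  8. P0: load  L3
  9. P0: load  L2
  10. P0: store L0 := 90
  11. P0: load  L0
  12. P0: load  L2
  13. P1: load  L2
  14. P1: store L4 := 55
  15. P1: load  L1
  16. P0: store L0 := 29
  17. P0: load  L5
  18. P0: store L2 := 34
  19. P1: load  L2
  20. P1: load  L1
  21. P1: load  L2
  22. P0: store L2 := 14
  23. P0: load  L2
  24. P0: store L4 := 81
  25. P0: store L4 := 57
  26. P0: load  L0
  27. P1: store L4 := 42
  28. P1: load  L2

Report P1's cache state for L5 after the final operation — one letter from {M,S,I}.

  op1 P0: load  L2 → S/I on L2; bus BusRd; mem=10
  op2 P0: load  L1 → S/I on L1; bus BusRd; mem=40
  op3 P0: load  L2 → S/I on L2; bus (none); mem=10
  op4 P0: store L2 := 28 → M/I on L2; bus BusRdX; mem=10
  op5 P1: load  L0 → I/S on L0; bus BusRd; mem=50
  op6 P1: load  L0 → I/S on L0; bus (none); mem=50
  op7 P1: load  L2 → S/S on L2; bus BusRd Flush; mem=28
  op8 P0: load  L3 → S/I on L3; bus BusRd; mem=40
  op9 P0: load  L2 → S/S on L2; bus (none); mem=28
  op10 P0: store L0 := 90 → M/I on L0; bus BusRdX; mem=50
  op11 P0: load  L0 → M/I on L0; bus (none); mem=50
  op12 P0: load  L2 → S/S on L2; bus (none); mem=28
  op13 P1: load  L2 → S/S on L2; bus (none); mem=28
  op14 P1: store L4 := 55 → I/M on L4; bus BusRdX; mem=50
  op15 P1: load  L1 → S/S on L1; bus BusRd; mem=40
  op16 P0: store L0 := 29 → M/I on L0; bus (none); mem=50
  op17 P0: load  L5 → S/I on L5; bus BusRd; mem=10
  op18 P0: store L2 := 34 → M/I on L2; bus BusRdX; mem=28
  op19 P1: load  L2 → S/S on L2; bus BusRd Flush; mem=34
  op20 P1: load  L1 → S/S on L1; bus (none); mem=40
  op21 P1: load  L2 → S/S on L2; bus (none); mem=34
  op22 P0: store L2 := 14 → M/I on L2; bus BusRdX; mem=34
  op23 P0: load  L2 → M/I on L2; bus (none); mem=34
  op24 P0: store L4 := 81 → M/I on L4; bus BusRdX Flush; mem=55
  op25 P0: store L4 := 57 → M/I on L4; bus (none); mem=55
  op26 P0: load  L0 → M/I on L0; bus (none); mem=50
  op27 P1: store L4 := 42 → I/M on L4; bus BusRdX Flush; mem=57
  op28 P1: load  L2 → S/S on L2; bus BusRd Flush; mem=14

state = I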